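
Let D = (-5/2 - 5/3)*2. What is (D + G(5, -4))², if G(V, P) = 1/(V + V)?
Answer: 61009/900 ≈ 67.788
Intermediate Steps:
G(V, P) = 1/(2*V)
D = -25/3 (D = (-5*½ - 5*⅓)*2 = (-5/2 - 5/3)*2 = -25/6*2 = -25/3 ≈ -8.3333)
(D + G(5, -4))² = (-25/3 + (½)/5)² = (-25/3 + (½)*(⅕))² = (-25/3 + ⅒)² = (-247/30)² = 61009/900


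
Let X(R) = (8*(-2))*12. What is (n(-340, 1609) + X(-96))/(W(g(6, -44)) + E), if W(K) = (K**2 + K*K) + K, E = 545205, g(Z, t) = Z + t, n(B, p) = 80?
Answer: -112/548055 ≈ -0.00020436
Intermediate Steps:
W(K) = K + 2*K**2 (W(K) = (K**2 + K**2) + K = 2*K**2 + K = K + 2*K**2)
X(R) = -192 (X(R) = -16*12 = -192)
(n(-340, 1609) + X(-96))/(W(g(6, -44)) + E) = (80 - 192)/((6 - 44)*(1 + 2*(6 - 44)) + 545205) = -112/(-38*(1 + 2*(-38)) + 545205) = -112/(-38*(1 - 76) + 545205) = -112/(-38*(-75) + 545205) = -112/(2850 + 545205) = -112/548055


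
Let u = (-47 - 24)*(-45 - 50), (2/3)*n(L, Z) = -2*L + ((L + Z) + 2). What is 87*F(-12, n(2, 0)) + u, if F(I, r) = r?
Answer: 6745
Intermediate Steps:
n(L, Z) = 3 - 3*L/2 + 3*Z/2 (n(L, Z) = 3*(-2*L + ((L + Z) + 2))/2 = 3*(-2*L + (2 + L + Z))/2 = 3*(2 + Z - L)/2 = 3 - 3*L/2 + 3*Z/2)
u = 6745 (u = -71*(-95) = 6745)
87*F(-12, n(2, 0)) + u = 87*(3 - 3/2*2 + (3/2)*0) + 6745 = 87*(3 - 3 + 0) + 6745 = 87*0 + 6745 = 0 + 6745 = 6745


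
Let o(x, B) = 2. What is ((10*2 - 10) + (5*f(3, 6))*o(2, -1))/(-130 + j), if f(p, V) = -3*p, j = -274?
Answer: 20/101 ≈ 0.19802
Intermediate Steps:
((10*2 - 10) + (5*f(3, 6))*o(2, -1))/(-130 + j) = ((10*2 - 10) + (5*(-3*3))*2)/(-130 - 274) = ((20 - 10) + (5*(-9))*2)/(-404) = (10 - 45*2)*(-1/404) = (10 - 90)*(-1/404) = -80*(-1/404) = 20/101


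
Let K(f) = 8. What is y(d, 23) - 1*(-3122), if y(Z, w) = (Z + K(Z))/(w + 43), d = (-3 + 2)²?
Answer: 68687/22 ≈ 3122.1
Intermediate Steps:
d = 1 (d = (-1)² = 1)
y(Z, w) = (8 + Z)/(43 + w) (y(Z, w) = (Z + 8)/(w + 43) = (8 + Z)/(43 + w))
y(d, 23) - 1*(-3122) = (8 + 1)/(43 + 23) - 1*(-3122) = 9/66 + 3122 = (1/66)*9 + 3122 = 3/22 + 3122 = 68687/22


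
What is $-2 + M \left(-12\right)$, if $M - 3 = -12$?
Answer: $106$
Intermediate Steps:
$M = -9$ ($M = 3 - 12 = -9$)
$-2 + M \left(-12\right) = -2 - -108 = -2 + 108 = 106$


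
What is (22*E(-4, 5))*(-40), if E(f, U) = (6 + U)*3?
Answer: -29040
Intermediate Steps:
E(f, U) = 18 + 3*U
(22*E(-4, 5))*(-40) = (22*(18 + 3*5))*(-40) = (22*(18 + 15))*(-40) = (22*33)*(-40) = 726*(-40) = -29040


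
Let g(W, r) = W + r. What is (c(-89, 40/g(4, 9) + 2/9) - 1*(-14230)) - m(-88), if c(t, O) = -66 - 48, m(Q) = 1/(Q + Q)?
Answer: 2484417/176 ≈ 14116.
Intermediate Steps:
m(Q) = 1/(2*Q)
c(t, O) = -114
(c(-89, 40/g(4, 9) + 2/9) - 1*(-14230)) - m(-88) = (-114 - 1*(-14230)) - 1/(2*(-88)) = (-114 + 14230) - (-1)/(2*88) = 14116 - 1*(-1/176) = 14116 + 1/176 = 2484417/176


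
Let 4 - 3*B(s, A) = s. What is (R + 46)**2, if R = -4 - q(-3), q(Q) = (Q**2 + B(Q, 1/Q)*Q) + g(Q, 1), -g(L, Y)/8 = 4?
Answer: 5184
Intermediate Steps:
B(s, A) = 4/3 - s/3
g(L, Y) = -32 (g(L, Y) = -8*4 = -32)
q(Q) = -32 + Q**2 + Q*(4/3 - Q/3) (q(Q) = (Q**2 + (4/3 - Q/3)*Q) - 32 = (Q**2 + Q*(4/3 - Q/3)) - 32 = -32 + Q**2 + Q*(4/3 - Q/3))
R = 26 (R = -4 - (-32 + (2/3)*(-3)**2 + (4/3)*(-3)) = -4 - (-32 + (2/3)*9 - 4) = -4 - (-32 + 6 - 4) = -4 - 1*(-30) = -4 + 30 = 26)
(R + 46)**2 = (26 + 46)**2 = 72**2 = 5184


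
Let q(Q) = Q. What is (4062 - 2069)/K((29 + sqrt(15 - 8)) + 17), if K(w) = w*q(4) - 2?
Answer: 25909/2358 - 1993*sqrt(7)/8253 ≈ 10.349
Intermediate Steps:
K(w) = -2 + 4*w (K(w) = w*4 - 2 = 4*w - 2 = -2 + 4*w)
(4062 - 2069)/K((29 + sqrt(15 - 8)) + 17) = (4062 - 2069)/(-2 + 4*((29 + sqrt(15 - 8)) + 17)) = 1993/(-2 + 4*((29 + sqrt(7)) + 17)) = 1993/(-2 + 4*(46 + sqrt(7))) = 1993/(-2 + (184 + 4*sqrt(7))) = 1993/(182 + 4*sqrt(7))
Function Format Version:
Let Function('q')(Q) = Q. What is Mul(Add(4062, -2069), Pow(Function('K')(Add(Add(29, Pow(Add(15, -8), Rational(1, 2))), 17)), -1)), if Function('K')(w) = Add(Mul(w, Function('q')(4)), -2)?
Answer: Add(Rational(25909, 2358), Mul(Rational(-1993, 8253), Pow(7, Rational(1, 2)))) ≈ 10.349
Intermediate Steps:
Function('K')(w) = Add(-2, Mul(4, w)) (Function('K')(w) = Add(Mul(w, 4), -2) = Add(Mul(4, w), -2) = Add(-2, Mul(4, w)))
Mul(Add(4062, -2069), Pow(Function('K')(Add(Add(29, Pow(Add(15, -8), Rational(1, 2))), 17)), -1)) = Mul(Add(4062, -2069), Pow(Add(-2, Mul(4, Add(Add(29, Pow(Add(15, -8), Rational(1, 2))), 17))), -1)) = Mul(1993, Pow(Add(-2, Mul(4, Add(Add(29, Pow(7, Rational(1, 2))), 17))), -1)) = Mul(1993, Pow(Add(-2, Mul(4, Add(46, Pow(7, Rational(1, 2))))), -1)) = Mul(1993, Pow(Add(-2, Add(184, Mul(4, Pow(7, Rational(1, 2))))), -1)) = Mul(1993, Pow(Add(182, Mul(4, Pow(7, Rational(1, 2)))), -1))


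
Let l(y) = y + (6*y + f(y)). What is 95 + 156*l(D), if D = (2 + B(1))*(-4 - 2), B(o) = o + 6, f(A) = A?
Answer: -67297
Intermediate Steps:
B(o) = 6 + o
D = -54 (D = (2 + (6 + 1))*(-4 - 2) = (2 + 7)*(-6) = 9*(-6) = -54)
l(y) = 8*y (l(y) = y + (6*y + y) = y + 7*y = 8*y)
95 + 156*l(D) = 95 + 156*(8*(-54)) = 95 + 156*(-432) = 95 - 67392 = -67297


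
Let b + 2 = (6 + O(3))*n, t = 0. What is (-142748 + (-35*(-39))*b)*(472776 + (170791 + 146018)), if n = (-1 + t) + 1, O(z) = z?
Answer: -114867246630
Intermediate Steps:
n = 0 (n = (-1 + 0) + 1 = -1 + 1 = 0)
b = -2 (b = -2 + (6 + 3)*0 = -2 + 9*0 = -2 + 0 = -2)
(-142748 + (-35*(-39))*b)*(472776 + (170791 + 146018)) = (-142748 - 35*(-39)*(-2))*(472776 + (170791 + 146018)) = (-142748 + 1365*(-2))*(472776 + 316809) = (-142748 - 2730)*789585 = -145478*789585 = -114867246630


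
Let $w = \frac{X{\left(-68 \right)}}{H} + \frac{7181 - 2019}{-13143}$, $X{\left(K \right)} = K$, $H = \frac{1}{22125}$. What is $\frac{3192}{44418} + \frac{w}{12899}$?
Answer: $- \frac{146294130256462}{1255042116471} \approx -116.57$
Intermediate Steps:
$H = \frac{1}{22125} \approx 4.5198 \cdot 10^{-5}$
$w = - \frac{19773648662}{13143}$ ($w = - 68 \frac{1}{\frac{1}{22125}} + \frac{7181 - 2019}{-13143} = \left(-68\right) 22125 + \left(7181 - 2019\right) \left(- \frac{1}{13143}\right) = -1504500 + 5162 \left(- \frac{1}{13143}\right) = -1504500 - \frac{5162}{13143} = - \frac{19773648662}{13143} \approx -1.5045 \cdot 10^{6}$)
$\frac{3192}{44418} + \frac{w}{12899} = \frac{3192}{44418} - \frac{19773648662}{13143 \cdot 12899} = 3192 \cdot \frac{1}{44418} - \frac{19773648662}{169531557} = \frac{532}{7403} - \frac{19773648662}{169531557} = - \frac{146294130256462}{1255042116471}$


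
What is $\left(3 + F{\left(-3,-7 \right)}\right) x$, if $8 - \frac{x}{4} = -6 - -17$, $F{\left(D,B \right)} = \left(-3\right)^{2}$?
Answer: $-144$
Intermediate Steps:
$F{\left(D,B \right)} = 9$
$x = -12$ ($x = 32 - 4 \left(-6 - -17\right) = 32 - 4 \left(-6 + 17\right) = 32 - 44 = -12$)
$\left(3 + F{\left(-3,-7 \right)}\right) x = \left(3 + 9\right) \left(-12\right) = 12 \left(-12\right) = -144$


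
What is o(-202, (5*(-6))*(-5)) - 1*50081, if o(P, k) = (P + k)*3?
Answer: -50237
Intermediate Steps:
o(P, k) = 3*P + 3*k
o(-202, (5*(-6))*(-5)) - 1*50081 = (3*(-202) + 3*((5*(-6))*(-5))) - 1*50081 = (-606 + 3*(-30*(-5))) - 50081 = (-606 + 3*150) - 50081 = (-606 + 450) - 50081 = -156 - 50081 = -50237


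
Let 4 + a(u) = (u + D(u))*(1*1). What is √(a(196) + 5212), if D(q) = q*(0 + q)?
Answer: 2*√10955 ≈ 209.33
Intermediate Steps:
D(q) = q² (D(q) = q*q = q²)
a(u) = -4 + u + u² (a(u) = -4 + (u + u²)*(1*1) = -4 + (u + u²)*1 = -4 + (u + u²) = -4 + u + u²)
√(a(196) + 5212) = √((-4 + 196 + 196²) + 5212) = √((-4 + 196 + 38416) + 5212) = √(38608 + 5212) = √43820 = 2*√10955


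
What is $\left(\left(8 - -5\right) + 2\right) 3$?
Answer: $45$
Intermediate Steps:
$\left(\left(8 - -5\right) + 2\right) 3 = \left(\left(8 + 5\right) + 2\right) 3 = \left(13 + 2\right) 3 = 15 \cdot 3 = 45$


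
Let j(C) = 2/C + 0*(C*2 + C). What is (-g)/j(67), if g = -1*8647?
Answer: 579349/2 ≈ 2.8967e+5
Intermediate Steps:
g = -8647
j(C) = 2/C (j(C) = 2/C + 0*(2*C + C) = 2/C + 0*(3*C) = 2/C + 0 = 2/C)
(-g)/j(67) = (-1*(-8647))/((2/67)) = 8647/((2*(1/67))) = 8647/(2/67) = 8647*(67/2) = 579349/2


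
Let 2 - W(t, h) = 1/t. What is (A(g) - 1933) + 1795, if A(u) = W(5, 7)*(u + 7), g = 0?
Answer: -627/5 ≈ -125.40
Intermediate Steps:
W(t, h) = 2 - 1/t
A(u) = 63/5 + 9*u/5 (A(u) = (2 - 1/5)*(u + 7) = (2 - 1*⅕)*(7 + u) = (2 - ⅕)*(7 + u) = 9*(7 + u)/5 = 63/5 + 9*u/5)
(A(g) - 1933) + 1795 = ((63/5 + (9/5)*0) - 1933) + 1795 = ((63/5 + 0) - 1933) + 1795 = (63/5 - 1933) + 1795 = -9602/5 + 1795 = -627/5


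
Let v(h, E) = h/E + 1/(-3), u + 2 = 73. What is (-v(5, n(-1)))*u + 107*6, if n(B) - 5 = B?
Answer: 6923/12 ≈ 576.92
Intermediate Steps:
u = 71 (u = -2 + 73 = 71)
n(B) = 5 + B
v(h, E) = -⅓ + h/E (v(h, E) = h/E + 1*(-⅓) = h/E - ⅓ = -⅓ + h/E)
(-v(5, n(-1)))*u + 107*6 = -(5 - (5 - 1)/3)/(5 - 1)*71 + 107*6 = -(5 - ⅓*4)/4*71 + 642 = -(5 - 4/3)/4*71 + 642 = -11/(4*3)*71 + 642 = -1*11/12*71 + 642 = -11/12*71 + 642 = -781/12 + 642 = 6923/12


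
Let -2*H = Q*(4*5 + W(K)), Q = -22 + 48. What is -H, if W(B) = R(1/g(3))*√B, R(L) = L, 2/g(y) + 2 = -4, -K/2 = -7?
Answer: 260 - 39*√14 ≈ 114.08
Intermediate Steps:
K = 14 (K = -2*(-7) = 14)
g(y) = -⅓ (g(y) = 2/(-2 - 4) = 2/(-6) = 2*(-⅙) = -⅓)
Q = 26
W(B) = -3*√B (W(B) = √B/(-⅓) = -3*√B)
H = -260 + 39*√14 (H = -13*(4*5 - 3*√14) = -13*(20 - 3*√14) = -(520 - 78*√14)/2 = -260 + 39*√14 ≈ -114.08)
-H = -(-260 + 39*√14) = 260 - 39*√14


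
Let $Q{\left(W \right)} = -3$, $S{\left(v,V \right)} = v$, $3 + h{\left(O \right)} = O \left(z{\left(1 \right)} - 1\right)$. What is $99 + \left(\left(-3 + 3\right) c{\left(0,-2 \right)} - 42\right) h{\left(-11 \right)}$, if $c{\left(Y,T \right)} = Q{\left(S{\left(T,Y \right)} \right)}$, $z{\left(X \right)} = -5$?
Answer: $-2547$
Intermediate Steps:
$h{\left(O \right)} = -3 - 6 O$ ($h{\left(O \right)} = -3 + O \left(-5 - 1\right) = -3 + O \left(-6\right) = -3 - 6 O$)
$c{\left(Y,T \right)} = -3$
$99 + \left(\left(-3 + 3\right) c{\left(0,-2 \right)} - 42\right) h{\left(-11 \right)} = 99 + \left(\left(-3 + 3\right) \left(-3\right) - 42\right) \left(-3 - -66\right) = 99 + \left(0 \left(-3\right) - 42\right) \left(-3 + 66\right) = 99 + \left(0 - 42\right) 63 = 99 - 2646 = -2547$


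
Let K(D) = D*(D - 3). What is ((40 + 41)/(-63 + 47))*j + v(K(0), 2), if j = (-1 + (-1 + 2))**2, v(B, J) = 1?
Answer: 1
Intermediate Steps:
K(D) = D*(-3 + D)
j = 0 (j = (-1 + 1)**2 = 0**2 = 0)
((40 + 41)/(-63 + 47))*j + v(K(0), 2) = ((40 + 41)/(-63 + 47))*0 + 1 = (81/(-16))*0 + 1 = (81*(-1/16))*0 + 1 = -81/16*0 + 1 = 0 + 1 = 1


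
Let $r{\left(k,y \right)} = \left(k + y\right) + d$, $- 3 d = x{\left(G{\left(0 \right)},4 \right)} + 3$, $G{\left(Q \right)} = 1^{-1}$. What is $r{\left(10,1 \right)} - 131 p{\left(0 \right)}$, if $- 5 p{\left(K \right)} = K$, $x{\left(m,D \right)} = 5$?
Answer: $\frac{25}{3} \approx 8.3333$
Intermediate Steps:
$G{\left(Q \right)} = 1$
$p{\left(K \right)} = - \frac{K}{5}$
$d = - \frac{8}{3}$ ($d = - \frac{5 + 3}{3} = \left(- \frac{1}{3}\right) 8 = - \frac{8}{3} \approx -2.6667$)
$r{\left(k,y \right)} = - \frac{8}{3} + k + y$ ($r{\left(k,y \right)} = \left(k + y\right) - \frac{8}{3} = - \frac{8}{3} + k + y$)
$r{\left(10,1 \right)} - 131 p{\left(0 \right)} = \left(- \frac{8}{3} + 10 + 1\right) - 131 \left(\left(- \frac{1}{5}\right) 0\right) = \frac{25}{3} - 0 = \frac{25}{3} + 0 = \frac{25}{3}$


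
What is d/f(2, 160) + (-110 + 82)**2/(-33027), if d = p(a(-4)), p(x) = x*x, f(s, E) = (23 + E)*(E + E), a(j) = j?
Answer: -315157/13430980 ≈ -0.023465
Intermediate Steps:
f(s, E) = 2*E*(23 + E) (f(s, E) = (23 + E)*(2*E) = 2*E*(23 + E))
p(x) = x**2
d = 16 (d = (-4)**2 = 16)
d/f(2, 160) + (-110 + 82)**2/(-33027) = 16/((2*160*(23 + 160))) + (-110 + 82)**2/(-33027) = 16/((2*160*183)) + (-28)**2*(-1/33027) = 16/58560 + 784*(-1/33027) = 16*(1/58560) - 784/33027 = 1/3660 - 784/33027 = -315157/13430980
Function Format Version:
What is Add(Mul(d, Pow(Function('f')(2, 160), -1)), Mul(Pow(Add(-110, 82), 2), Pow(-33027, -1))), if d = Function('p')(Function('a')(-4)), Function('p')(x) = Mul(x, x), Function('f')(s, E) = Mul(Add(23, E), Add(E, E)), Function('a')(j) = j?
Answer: Rational(-315157, 13430980) ≈ -0.023465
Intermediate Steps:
Function('f')(s, E) = Mul(2, E, Add(23, E)) (Function('f')(s, E) = Mul(Add(23, E), Mul(2, E)) = Mul(2, E, Add(23, E)))
Function('p')(x) = Pow(x, 2)
d = 16 (d = Pow(-4, 2) = 16)
Add(Mul(d, Pow(Function('f')(2, 160), -1)), Mul(Pow(Add(-110, 82), 2), Pow(-33027, -1))) = Add(Mul(16, Pow(Mul(2, 160, Add(23, 160)), -1)), Mul(Pow(Add(-110, 82), 2), Pow(-33027, -1))) = Add(Mul(16, Pow(Mul(2, 160, 183), -1)), Mul(Pow(-28, 2), Rational(-1, 33027))) = Add(Mul(16, Pow(58560, -1)), Mul(784, Rational(-1, 33027))) = Add(Mul(16, Rational(1, 58560)), Rational(-784, 33027)) = Add(Rational(1, 3660), Rational(-784, 33027)) = Rational(-315157, 13430980)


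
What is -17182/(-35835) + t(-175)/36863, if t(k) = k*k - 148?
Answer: 1725523361/1320985605 ≈ 1.3062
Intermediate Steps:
t(k) = -148 + k**2 (t(k) = k**2 - 148 = -148 + k**2)
-17182/(-35835) + t(-175)/36863 = -17182/(-35835) + (-148 + (-175)**2)/36863 = -17182*(-1/35835) + (-148 + 30625)*(1/36863) = 17182/35835 + 30477*(1/36863) = 17182/35835 + 30477/36863 = 1725523361/1320985605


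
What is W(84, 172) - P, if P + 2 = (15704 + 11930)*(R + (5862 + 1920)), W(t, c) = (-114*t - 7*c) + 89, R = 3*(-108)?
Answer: -206105061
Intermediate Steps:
R = -324
W(t, c) = 89 - 114*t - 7*c
P = 206094370 (P = -2 + (15704 + 11930)*(-324 + (5862 + 1920)) = -2 + 27634*(-324 + 7782) = -2 + 27634*7458 = -2 + 206094372 = 206094370)
W(84, 172) - P = (89 - 114*84 - 7*172) - 1*206094370 = (89 - 9576 - 1204) - 206094370 = -10691 - 206094370 = -206105061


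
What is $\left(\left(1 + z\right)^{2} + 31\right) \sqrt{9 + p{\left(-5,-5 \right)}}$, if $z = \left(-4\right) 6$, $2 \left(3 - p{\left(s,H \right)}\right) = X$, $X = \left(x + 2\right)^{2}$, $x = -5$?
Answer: $280 \sqrt{30} \approx 1533.6$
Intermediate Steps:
$X = 9$ ($X = \left(-5 + 2\right)^{2} = \left(-3\right)^{2} = 9$)
$p{\left(s,H \right)} = - \frac{3}{2}$ ($p{\left(s,H \right)} = 3 - \frac{9}{2} = - \frac{3}{2}$)
$z = -24$
$\left(\left(1 + z\right)^{2} + 31\right) \sqrt{9 + p{\left(-5,-5 \right)}} = \left(\left(1 - 24\right)^{2} + 31\right) \sqrt{9 - \frac{3}{2}} = \left(\left(-23\right)^{2} + 31\right) \sqrt{\frac{15}{2}} = \left(529 + 31\right) \frac{\sqrt{30}}{2} = 560 \frac{\sqrt{30}}{2} = 280 \sqrt{30}$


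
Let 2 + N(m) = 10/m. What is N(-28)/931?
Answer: -33/13034 ≈ -0.0025318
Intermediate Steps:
N(m) = -2 + 10/m
N(-28)/931 = (-2 + 10/(-28))/931 = (-2 + 10*(-1/28))*(1/931) = (-2 - 5/14)*(1/931) = -33/14*1/931 = -33/13034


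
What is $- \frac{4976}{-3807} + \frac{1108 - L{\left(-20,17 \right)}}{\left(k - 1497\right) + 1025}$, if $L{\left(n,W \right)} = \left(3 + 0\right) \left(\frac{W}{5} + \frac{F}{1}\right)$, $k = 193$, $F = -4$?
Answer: $- \frac{50837}{19035} \approx -2.6707$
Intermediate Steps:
$L{\left(n,W \right)} = -12 + \frac{3 W}{5}$ ($L{\left(n,W \right)} = \left(3 + 0\right) \left(\frac{W}{5} - \frac{4}{1}\right) = 3 \left(W \frac{1}{5} - 4\right) = 3 \left(\frac{W}{5} - 4\right) = 3 \left(-4 + \frac{W}{5}\right) = -12 + \frac{3 W}{5}$)
$- \frac{4976}{-3807} + \frac{1108 - L{\left(-20,17 \right)}}{\left(k - 1497\right) + 1025} = - \frac{4976}{-3807} + \frac{1108 - \left(-12 + \frac{3}{5} \cdot 17\right)}{\left(193 - 1497\right) + 1025} = \left(-4976\right) \left(- \frac{1}{3807}\right) + \frac{1108 - \left(-12 + \frac{51}{5}\right)}{-1304 + 1025} = \frac{4976}{3807} + \frac{1108 - - \frac{9}{5}}{-279} = \frac{4976}{3807} + \left(1108 + \frac{9}{5}\right) \left(- \frac{1}{279}\right) = \frac{4976}{3807} + \frac{5549}{5} \left(- \frac{1}{279}\right) = \frac{4976}{3807} - \frac{179}{45} = - \frac{50837}{19035}$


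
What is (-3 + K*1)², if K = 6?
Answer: 9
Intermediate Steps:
(-3 + K*1)² = (-3 + 6*1)² = (-3 + 6)² = 3² = 9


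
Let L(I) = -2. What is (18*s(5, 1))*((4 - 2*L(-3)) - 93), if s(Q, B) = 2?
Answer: -3060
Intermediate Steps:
(18*s(5, 1))*((4 - 2*L(-3)) - 93) = (18*2)*((4 - 2*(-2)) - 93) = 36*((4 + 4) - 93) = 36*(8 - 93) = 36*(-85) = -3060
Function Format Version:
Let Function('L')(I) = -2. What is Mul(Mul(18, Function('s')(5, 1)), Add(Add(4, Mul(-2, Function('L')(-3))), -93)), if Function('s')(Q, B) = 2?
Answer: -3060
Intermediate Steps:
Mul(Mul(18, Function('s')(5, 1)), Add(Add(4, Mul(-2, Function('L')(-3))), -93)) = Mul(Mul(18, 2), Add(Add(4, Mul(-2, -2)), -93)) = Mul(36, Add(Add(4, 4), -93)) = Mul(36, Add(8, -93)) = Mul(36, -85) = -3060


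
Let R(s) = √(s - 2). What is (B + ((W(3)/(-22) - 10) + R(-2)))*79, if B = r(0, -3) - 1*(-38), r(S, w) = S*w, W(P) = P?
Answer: 48427/22 + 158*I ≈ 2201.2 + 158.0*I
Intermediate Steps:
R(s) = √(-2 + s)
B = 38 (B = 0*(-3) - 1*(-38) = 0 + 38 = 38)
(B + ((W(3)/(-22) - 10) + R(-2)))*79 = (38 + ((3/(-22) - 10) + √(-2 - 2)))*79 = (38 + ((3*(-1/22) - 10) + √(-4)))*79 = (38 + ((-3/22 - 10) + 2*I))*79 = (38 + (-223/22 + 2*I))*79 = (613/22 + 2*I)*79 = 48427/22 + 158*I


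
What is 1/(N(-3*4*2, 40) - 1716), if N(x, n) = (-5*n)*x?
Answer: 1/3084 ≈ 0.00032425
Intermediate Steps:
N(x, n) = -5*n*x
1/(N(-3*4*2, 40) - 1716) = 1/(-5*40*-3*4*2 - 1716) = 1/(-5*40*(-12*2) - 1716) = 1/(-5*40*(-24) - 1716) = 1/(4800 - 1716) = 1/3084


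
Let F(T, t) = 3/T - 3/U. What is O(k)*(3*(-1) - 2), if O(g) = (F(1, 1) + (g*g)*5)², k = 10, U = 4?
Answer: -20180405/16 ≈ -1.2613e+6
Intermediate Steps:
F(T, t) = -¾ + 3/T (F(T, t) = 3/T - 3/4 = 3/T - 3*¼ = 3/T - ¾ = -¾ + 3/T)
O(g) = (9/4 + 5*g²)² (O(g) = ((-¾ + 3/1) + (g*g)*5)² = ((-¾ + 3*1) + g²*5)² = ((-¾ + 3) + 5*g²)² = (9/4 + 5*g²)²)
O(k)*(3*(-1) - 2) = ((9 + 20*10²)²/16)*(3*(-1) - 2) = ((9 + 20*100)²/16)*(-3 - 2) = ((9 + 2000)²/16)*(-5) = ((1/16)*2009²)*(-5) = ((1/16)*4036081)*(-5) = (4036081/16)*(-5) = -20180405/16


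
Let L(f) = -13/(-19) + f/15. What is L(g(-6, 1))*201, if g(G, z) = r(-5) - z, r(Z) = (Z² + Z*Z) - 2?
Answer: 72896/95 ≈ 767.33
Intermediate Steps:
r(Z) = -2 + 2*Z² (r(Z) = (Z² + Z²) - 2 = 2*Z² - 2 = -2 + 2*Z²)
g(G, z) = 48 - z (g(G, z) = (-2 + 2*(-5)²) - z = (-2 + 2*25) - z = (-2 + 50) - z = 48 - z)
L(f) = 13/19 + f/15 (L(f) = -13*(-1/19) + f*(1/15) = 13/19 + f/15)
L(g(-6, 1))*201 = (13/19 + (48 - 1*1)/15)*201 = (13/19 + (48 - 1)/15)*201 = (13/19 + (1/15)*47)*201 = (13/19 + 47/15)*201 = (1088/285)*201 = 72896/95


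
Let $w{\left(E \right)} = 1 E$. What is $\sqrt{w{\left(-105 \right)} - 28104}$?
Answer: $i \sqrt{28209} \approx 167.96 i$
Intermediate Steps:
$w{\left(E \right)} = E$
$\sqrt{w{\left(-105 \right)} - 28104} = \sqrt{-105 - 28104} = \sqrt{-28209} = i \sqrt{28209}$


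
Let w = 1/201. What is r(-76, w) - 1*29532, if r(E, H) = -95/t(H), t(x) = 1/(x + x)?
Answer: -5936122/201 ≈ -29533.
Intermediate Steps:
t(x) = 1/(2*x)
w = 1/201 ≈ 0.0049751
r(E, H) = -190*H (r(E, H) = -95*2*H = -190*H)
r(-76, w) - 1*29532 = -190*1/201 - 1*29532 = -190/201 - 29532 = -5936122/201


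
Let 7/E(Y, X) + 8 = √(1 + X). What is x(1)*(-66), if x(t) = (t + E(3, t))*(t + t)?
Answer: -396/31 + 462*√2/31 ≈ 8.3022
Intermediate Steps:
E(Y, X) = 7/(-8 + √(1 + X))
x(t) = 2*t*(t + 7/(-8 + √(1 + t))) (x(t) = (t + 7/(-8 + √(1 + t)))*(t + t) = (t + 7/(-8 + √(1 + t)))*(2*t) = 2*t*(t + 7/(-8 + √(1 + t))))
x(1)*(-66) = (2*1*(7 + 1*(-8 + √(1 + 1)))/(-8 + √(1 + 1)))*(-66) = (2*1*(7 + 1*(-8 + √2))/(-8 + √2))*(-66) = (2*1*(7 + (-8 + √2))/(-8 + √2))*(-66) = (2*1*(-1 + √2)/(-8 + √2))*(-66) = (2*(-1 + √2)/(-8 + √2))*(-66) = -132*(-1 + √2)/(-8 + √2)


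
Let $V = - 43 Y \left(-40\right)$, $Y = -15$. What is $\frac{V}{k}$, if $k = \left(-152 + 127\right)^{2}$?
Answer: $- \frac{1032}{25} \approx -41.28$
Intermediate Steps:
$V = -25800$ ($V = \left(-43\right) \left(-15\right) \left(-40\right) = 645 \left(-40\right) = -25800$)
$k = 625$ ($k = \left(-25\right)^{2} = 625$)
$\frac{V}{k} = - \frac{25800}{625} = \left(-25800\right) \frac{1}{625} = - \frac{1032}{25}$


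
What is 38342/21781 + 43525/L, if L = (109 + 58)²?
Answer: 2017338063/607450309 ≈ 3.3210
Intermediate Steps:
L = 27889 (L = 167² = 27889)
38342/21781 + 43525/L = 38342/21781 + 43525/27889 = 2017338063/607450309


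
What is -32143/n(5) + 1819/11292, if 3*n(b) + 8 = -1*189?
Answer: 1089234611/2224524 ≈ 489.65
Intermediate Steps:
n(b) = -197/3 (n(b) = -8/3 + (-1*189)/3 = -8/3 + (⅓)*(-189) = -8/3 - 63 = -197/3)
-32143/n(5) + 1819/11292 = -32143/(-197/3) + 1819/11292 = -32143*(-3/197) + 1819*(1/11292) = 96429/197 + 1819/11292 = 1089234611/2224524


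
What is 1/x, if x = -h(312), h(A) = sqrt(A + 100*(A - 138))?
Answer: -sqrt(123)/1476 ≈ -0.0075139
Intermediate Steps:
h(A) = sqrt(-13800 + 101*A) (h(A) = sqrt(A + 100*(-138 + A)) = sqrt(A + (-13800 + 100*A)) = sqrt(-13800 + 101*A))
x = -12*sqrt(123) (x = -sqrt(-13800 + 101*312) = -sqrt(-13800 + 31512) = -sqrt(17712) = -12*sqrt(123) ≈ -133.09)
1/x = 1/(-12*sqrt(123)) = -sqrt(123)/1476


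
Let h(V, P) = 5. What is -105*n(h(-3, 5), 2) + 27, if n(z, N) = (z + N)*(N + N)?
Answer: -2913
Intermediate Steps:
n(z, N) = 2*N*(N + z) (n(z, N) = (N + z)*(2*N) = 2*N*(N + z))
-105*n(h(-3, 5), 2) + 27 = -210*2*(2 + 5) + 27 = -210*2*7 + 27 = -105*28 + 27 = -2940 + 27 = -2913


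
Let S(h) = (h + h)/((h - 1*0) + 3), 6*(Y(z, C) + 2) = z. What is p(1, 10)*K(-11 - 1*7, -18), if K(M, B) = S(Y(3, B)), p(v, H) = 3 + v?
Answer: -8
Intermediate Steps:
Y(z, C) = -2 + z/6
S(h) = 2*h/(3 + h) (S(h) = (2*h)/((h + 0) + 3) = (2*h)/(h + 3) = (2*h)/(3 + h) = 2*h/(3 + h))
K(M, B) = -2 (K(M, B) = 2*(-2 + (⅙)*3)/(3 + (-2 + (⅙)*3)) = 2*(-2 + ½)/(3 + (-2 + ½)) = 2*(-3/2)/(3 - 3/2) = 2*(-3/2)/(3/2) = 2*(-3/2)*(⅔) = -2)
p(1, 10)*K(-11 - 1*7, -18) = (3 + 1)*(-2) = 4*(-2) = -8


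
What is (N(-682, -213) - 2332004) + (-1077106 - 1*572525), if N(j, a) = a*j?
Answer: -3836369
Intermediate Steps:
(N(-682, -213) - 2332004) + (-1077106 - 1*572525) = (-213*(-682) - 2332004) + (-1077106 - 1*572525) = (145266 - 2332004) + (-1077106 - 572525) = -2186738 - 1649631 = -3836369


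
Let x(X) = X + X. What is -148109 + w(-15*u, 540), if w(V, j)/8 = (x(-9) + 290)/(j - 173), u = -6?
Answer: -54353827/367 ≈ -1.4810e+5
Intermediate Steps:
x(X) = 2*X
w(V, j) = 2176/(-173 + j) (w(V, j) = 8*((2*(-9) + 290)/(j - 173)) = 8*((-18 + 290)/(-173 + j)) = 8*(272/(-173 + j)) = 2176/(-173 + j))
-148109 + w(-15*u, 540) = -148109 + 2176/(-173 + 540) = -148109 + 2176/367 = -54353827/367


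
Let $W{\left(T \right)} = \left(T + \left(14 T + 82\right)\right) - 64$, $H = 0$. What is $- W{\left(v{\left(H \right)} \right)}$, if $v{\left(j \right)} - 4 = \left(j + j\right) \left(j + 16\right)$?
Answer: $-78$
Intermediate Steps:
$v{\left(j \right)} = 4 + 2 j \left(16 + j\right)$ ($v{\left(j \right)} = 4 + \left(j + j\right) \left(j + 16\right) = 4 + 2 j \left(16 + j\right)$)
$W{\left(T \right)} = 18 + 15 T$ ($W{\left(T \right)} = \left(T + \left(82 + 14 T\right)\right) - 64 = \left(82 + 15 T\right) - 64 = 18 + 15 T$)
$- W{\left(v{\left(H \right)} \right)} = - (18 + 15 \left(4 + 2 \cdot 0^{2} + 32 \cdot 0\right)) = - (18 + 15 \left(4 + 2 \cdot 0 + 0\right)) = - (18 + 15 \left(4 + 0 + 0\right)) = - (18 + 15 \cdot 4) = - (18 + 60) = \left(-1\right) 78 = -78$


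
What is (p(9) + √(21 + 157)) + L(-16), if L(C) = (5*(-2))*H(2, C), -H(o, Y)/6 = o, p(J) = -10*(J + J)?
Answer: -60 + √178 ≈ -46.658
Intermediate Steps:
p(J) = -20*J
H(o, Y) = -6*o
L(C) = 120 (L(C) = (5*(-2))*(-6*2) = -10*(-12) = 120)
(p(9) + √(21 + 157)) + L(-16) = (-20*9 + √(21 + 157)) + 120 = (-180 + √178) + 120 = -60 + √178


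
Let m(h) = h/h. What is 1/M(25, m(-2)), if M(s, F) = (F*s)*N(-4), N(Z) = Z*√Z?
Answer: I/200 ≈ 0.005*I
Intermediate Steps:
N(Z) = Z^(3/2)
m(h) = 1
M(s, F) = -8*I*F*s (M(s, F) = (F*s)*(-4)^(3/2) = (F*s)*(-8*I) = -8*I*F*s)
1/M(25, m(-2)) = 1/(-8*I*1*25) = 1/(-200*I) = I/200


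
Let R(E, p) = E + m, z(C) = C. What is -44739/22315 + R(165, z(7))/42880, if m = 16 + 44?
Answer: -382677489/191373440 ≈ -1.9996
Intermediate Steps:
m = 60
R(E, p) = 60 + E (R(E, p) = E + 60 = 60 + E)
-44739/22315 + R(165, z(7))/42880 = -44739/22315 + (60 + 165)/42880 = -44739*1/22315 + 225*(1/42880) = -44739/22315 + 45/8576 = -382677489/191373440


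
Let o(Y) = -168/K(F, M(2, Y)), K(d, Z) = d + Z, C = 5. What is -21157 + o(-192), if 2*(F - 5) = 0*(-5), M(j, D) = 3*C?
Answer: -105827/5 ≈ -21165.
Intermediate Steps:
M(j, D) = 15 (M(j, D) = 3*5 = 15)
F = 5 (F = 5 + (0*(-5))/2 = 5 + (½)*0 = 5 + 0 = 5)
K(d, Z) = Z + d
o(Y) = -42/5 (o(Y) = -168/(15 + 5) = -168/20 = -168*1/20 = -42/5)
-21157 + o(-192) = -21157 - 42/5 = -105827/5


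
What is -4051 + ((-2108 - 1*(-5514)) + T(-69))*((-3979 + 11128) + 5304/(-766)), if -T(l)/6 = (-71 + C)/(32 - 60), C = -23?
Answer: 64821210184/2681 ≈ 2.4178e+7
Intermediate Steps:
T(l) = -141/7 (T(l) = -6*(-71 - 23)/(32 - 60) = -(-564)/(-28) = -(-564)*(-1)/28 = -6*47/14 = -141/7)
-4051 + ((-2108 - 1*(-5514)) + T(-69))*((-3979 + 11128) + 5304/(-766)) = -4051 + ((-2108 - 1*(-5514)) - 141/7)*((-3979 + 11128) + 5304/(-766)) = -4051 + ((-2108 + 5514) - 141/7)*(7149 + 5304*(-1/766)) = -4051 + (3406 - 141/7)*(7149 - 2652/383) = -4051 + (23701/7)*(2735415/383) = -4051 + 64832070915/2681 = 64821210184/2681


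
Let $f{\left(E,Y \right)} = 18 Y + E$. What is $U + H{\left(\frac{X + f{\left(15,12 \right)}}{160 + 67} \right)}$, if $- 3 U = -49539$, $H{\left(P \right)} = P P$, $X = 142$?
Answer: $\frac{851037506}{51529} \approx 16516.0$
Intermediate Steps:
$f{\left(E,Y \right)} = E + 18 Y$
$H{\left(P \right)} = P^{2}$
$U = 16513$ ($U = \left(- \frac{1}{3}\right) \left(-49539\right) = 16513$)
$U + H{\left(\frac{X + f{\left(15,12 \right)}}{160 + 67} \right)} = 16513 + \left(\frac{142 + \left(15 + 18 \cdot 12\right)}{160 + 67}\right)^{2} = 16513 + \left(\frac{142 + \left(15 + 216\right)}{227}\right)^{2} = 16513 + \left(\left(142 + 231\right) \frac{1}{227}\right)^{2} = 16513 + \left(373 \cdot \frac{1}{227}\right)^{2} = 16513 + \left(\frac{373}{227}\right)^{2} = 16513 + \frac{139129}{51529} = \frac{851037506}{51529}$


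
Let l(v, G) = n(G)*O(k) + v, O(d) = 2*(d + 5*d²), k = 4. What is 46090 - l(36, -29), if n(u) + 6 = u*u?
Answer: -94226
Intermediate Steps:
n(u) = -6 + u² (n(u) = -6 + u*u = -6 + u²)
O(d) = 2*d + 10*d²
l(v, G) = -1008 + v + 168*G² (l(v, G) = (-6 + G²)*(2*4*(1 + 5*4)) + v = (-6 + G²)*(2*4*(1 + 20)) + v = (-6 + G²)*(2*4*21) + v = (-6 + G²)*168 + v = (-1008 + 168*G²) + v = -1008 + v + 168*G²)
46090 - l(36, -29) = 46090 - (-1008 + 36 + 168*(-29)²) = 46090 - (-1008 + 36 + 168*841) = 46090 - (-1008 + 36 + 141288) = 46090 - 1*140316 = 46090 - 140316 = -94226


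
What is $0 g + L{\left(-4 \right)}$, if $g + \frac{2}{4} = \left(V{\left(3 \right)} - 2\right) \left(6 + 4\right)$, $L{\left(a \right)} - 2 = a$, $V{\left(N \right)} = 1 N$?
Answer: $-2$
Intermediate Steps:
$V{\left(N \right)} = N$
$L{\left(a \right)} = 2 + a$
$g = \frac{19}{2}$ ($g = - \frac{1}{2} + \left(3 - 2\right) \left(6 + 4\right) = - \frac{1}{2} + 1 \cdot 10 = - \frac{1}{2} + 10 = \frac{19}{2} \approx 9.5$)
$0 g + L{\left(-4 \right)} = 0 \cdot \frac{19}{2} + \left(2 - 4\right) = 0 - 2 = -2$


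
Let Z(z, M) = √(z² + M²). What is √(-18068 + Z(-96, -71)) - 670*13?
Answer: -8710 + I*√(18068 - √14257) ≈ -8710.0 + 133.97*I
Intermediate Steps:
Z(z, M) = √(M² + z²)
√(-18068 + Z(-96, -71)) - 670*13 = √(-18068 + √((-71)² + (-96)²)) - 670*13 = √(-18068 + √(5041 + 9216)) - 8710 = √(-18068 + √14257) - 8710 = -8710 + √(-18068 + √14257)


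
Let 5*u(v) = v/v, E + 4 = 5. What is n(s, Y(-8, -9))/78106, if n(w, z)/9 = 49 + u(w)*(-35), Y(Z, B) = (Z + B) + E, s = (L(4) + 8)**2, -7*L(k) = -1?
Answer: 27/5579 ≈ 0.0048396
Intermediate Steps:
L(k) = 1/7 (L(k) = -1/7*(-1) = 1/7)
E = 1 (E = -4 + 5 = 1)
s = 3249/49 (s = (1/7 + 8)**2 = (57/7)**2 = 3249/49 ≈ 66.306)
Y(Z, B) = 1 + B + Z (Y(Z, B) = (Z + B) + 1 = (B + Z) + 1 = 1 + B + Z)
u(v) = 1/5 (u(v) = (v/v)/5 = (1/5)*1 = 1/5)
n(w, z) = 378 (n(w, z) = 9*(49 + (1/5)*(-35)) = 9*(49 - 7) = 9*42 = 378)
n(s, Y(-8, -9))/78106 = 378/78106 = 378*(1/78106) = 27/5579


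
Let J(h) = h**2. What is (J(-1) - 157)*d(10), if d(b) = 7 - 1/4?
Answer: -1053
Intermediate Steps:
d(b) = 27/4 (d(b) = 7 - 1*1/4 = 7 - 1/4 = 27/4)
(J(-1) - 157)*d(10) = ((-1)**2 - 157)*(27/4) = (1 - 157)*(27/4) = -156*27/4 = -1053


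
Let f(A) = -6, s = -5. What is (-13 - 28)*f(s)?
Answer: 246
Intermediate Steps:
(-13 - 28)*f(s) = (-13 - 28)*(-6) = -41*(-6) = 246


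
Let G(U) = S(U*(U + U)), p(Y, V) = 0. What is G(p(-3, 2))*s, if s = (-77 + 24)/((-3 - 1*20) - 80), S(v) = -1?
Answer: -53/103 ≈ -0.51456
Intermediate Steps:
G(U) = -1
s = 53/103 (s = -53/((-3 - 20) - 80) = -53/(-23 - 80) = -53/(-103) = -53*(-1/103) = 53/103 ≈ 0.51456)
G(p(-3, 2))*s = -1*53/103 = -53/103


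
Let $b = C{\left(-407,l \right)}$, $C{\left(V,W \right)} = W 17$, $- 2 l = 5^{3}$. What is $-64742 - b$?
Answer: $- \frac{127359}{2} \approx -63680.0$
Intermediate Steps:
$l = - \frac{125}{2}$ ($l = - \frac{5^{3}}{2} = \left(- \frac{1}{2}\right) 125 = - \frac{125}{2} \approx -62.5$)
$C{\left(V,W \right)} = 17 W$
$b = - \frac{2125}{2}$ ($b = 17 \left(- \frac{125}{2}\right) = - \frac{2125}{2} \approx -1062.5$)
$-64742 - b = -64742 - - \frac{2125}{2} = -64742 + \frac{2125}{2} = - \frac{127359}{2}$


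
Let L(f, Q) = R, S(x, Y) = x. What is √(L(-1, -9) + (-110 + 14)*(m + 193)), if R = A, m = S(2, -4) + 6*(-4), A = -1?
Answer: I*√16417 ≈ 128.13*I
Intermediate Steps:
m = -22 (m = 2 + 6*(-4) = 2 - 24 = -22)
R = -1
L(f, Q) = -1
√(L(-1, -9) + (-110 + 14)*(m + 193)) = √(-1 + (-110 + 14)*(-22 + 193)) = √(-1 - 96*171) = √(-1 - 16416) = √(-16417) = I*√16417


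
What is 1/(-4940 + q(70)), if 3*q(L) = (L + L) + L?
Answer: -1/4870 ≈ -0.00020534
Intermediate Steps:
q(L) = L (q(L) = ((L + L) + L)/3 = (2*L + L)/3 = (3*L)/3 = L)
1/(-4940 + q(70)) = 1/(-4940 + 70) = 1/(-4870) = -1/4870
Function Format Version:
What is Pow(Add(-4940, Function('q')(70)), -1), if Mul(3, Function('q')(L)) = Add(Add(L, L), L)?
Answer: Rational(-1, 4870) ≈ -0.00020534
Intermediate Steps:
Function('q')(L) = L (Function('q')(L) = Mul(Rational(1, 3), Add(Add(L, L), L)) = Mul(Rational(1, 3), Add(Mul(2, L), L)) = Mul(Rational(1, 3), Mul(3, L)) = L)
Pow(Add(-4940, Function('q')(70)), -1) = Pow(Add(-4940, 70), -1) = Pow(-4870, -1) = Rational(-1, 4870)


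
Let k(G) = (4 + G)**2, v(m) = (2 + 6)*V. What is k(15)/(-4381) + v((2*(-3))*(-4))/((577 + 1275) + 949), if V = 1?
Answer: -976113/12271181 ≈ -0.079545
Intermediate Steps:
v(m) = 8 (v(m) = (2 + 6)*1 = 8*1 = 8)
k(15)/(-4381) + v((2*(-3))*(-4))/((577 + 1275) + 949) = (4 + 15)**2/(-4381) + 8/((577 + 1275) + 949) = 19**2*(-1/4381) + 8/(1852 + 949) = 361*(-1/4381) + 8/2801 = -361/4381 + 8*(1/2801) = -361/4381 + 8/2801 = -976113/12271181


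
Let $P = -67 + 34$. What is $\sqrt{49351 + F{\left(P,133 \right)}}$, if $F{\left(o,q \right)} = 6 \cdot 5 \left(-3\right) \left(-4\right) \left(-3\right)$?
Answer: $\sqrt{48271} \approx 219.71$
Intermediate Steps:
$P = -33$
$F{\left(o,q \right)} = -1080$ ($F{\left(o,q \right)} = 30 \cdot 12 \left(-3\right) = 30 \left(-36\right) = -1080$)
$\sqrt{49351 + F{\left(P,133 \right)}} = \sqrt{49351 - 1080} = \sqrt{48271}$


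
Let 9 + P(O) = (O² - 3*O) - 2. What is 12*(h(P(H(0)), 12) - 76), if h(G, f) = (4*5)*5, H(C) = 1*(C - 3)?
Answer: 288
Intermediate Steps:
H(C) = -3 + C (H(C) = 1*(-3 + C) = -3 + C)
P(O) = -11 + O² - 3*O (P(O) = -9 + ((O² - 3*O) - 2) = -9 + (-2 + O² - 3*O) = -11 + O² - 3*O)
h(G, f) = 100 (h(G, f) = 20*5 = 100)
12*(h(P(H(0)), 12) - 76) = 12*(100 - 76) = 12*24 = 288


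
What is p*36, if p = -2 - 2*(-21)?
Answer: 1440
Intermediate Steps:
p = 40 (p = -2 + 42 = 40)
p*36 = 40*36 = 1440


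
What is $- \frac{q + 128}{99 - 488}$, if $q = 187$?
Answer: $\frac{315}{389} \approx 0.80977$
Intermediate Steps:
$- \frac{q + 128}{99 - 488} = - \frac{187 + 128}{99 - 488} = - \frac{315}{-389} = - \frac{315 \left(-1\right)}{389} = \left(-1\right) \left(- \frac{315}{389}\right) = \frac{315}{389}$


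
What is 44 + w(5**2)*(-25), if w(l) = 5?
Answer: -81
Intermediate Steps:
44 + w(5**2)*(-25) = 44 + 5*(-25) = 44 - 125 = -81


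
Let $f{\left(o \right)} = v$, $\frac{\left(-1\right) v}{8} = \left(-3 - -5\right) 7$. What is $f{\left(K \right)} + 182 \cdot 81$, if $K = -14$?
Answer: $14630$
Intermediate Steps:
$v = -112$ ($v = - 8 \left(-3 - -5\right) 7 = - 8 \left(-3 + 5\right) 7 = - 8 \cdot 2 \cdot 7 = \left(-8\right) 14 = -112$)
$f{\left(o \right)} = -112$
$f{\left(K \right)} + 182 \cdot 81 = -112 + 182 \cdot 81 = -112 + 14742 = 14630$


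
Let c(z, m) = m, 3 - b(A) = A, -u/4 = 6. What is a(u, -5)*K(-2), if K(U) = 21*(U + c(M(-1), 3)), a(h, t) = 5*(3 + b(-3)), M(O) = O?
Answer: 945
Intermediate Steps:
u = -24 (u = -4*6 = -24)
b(A) = 3 - A
a(h, t) = 45 (a(h, t) = 5*(3 + (3 - 1*(-3))) = 5*(3 + (3 + 3)) = 5*(3 + 6) = 5*9 = 45)
K(U) = 63 + 21*U (K(U) = 21*(U + 3) = 21*(3 + U) = 63 + 21*U)
a(u, -5)*K(-2) = 45*(63 + 21*(-2)) = 45*(63 - 42) = 45*21 = 945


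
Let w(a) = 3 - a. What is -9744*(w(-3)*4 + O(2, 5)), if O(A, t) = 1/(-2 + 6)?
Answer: -236292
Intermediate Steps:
O(A, t) = 1/4
-9744*(w(-3)*4 + O(2, 5)) = -9744*((3 - 1*(-3))*4 + 1/4) = -9744*((3 + 3)*4 + 1/4) = -9744*(6*4 + 1/4) = -9744*(24 + 1/4) = -9744*97/4 = -236292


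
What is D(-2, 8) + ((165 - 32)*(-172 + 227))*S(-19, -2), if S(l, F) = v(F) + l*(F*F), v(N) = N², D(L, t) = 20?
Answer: -526660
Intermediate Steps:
S(l, F) = F² + l*F² (S(l, F) = F² + l*(F*F) = F² + l*F²)
D(-2, 8) + ((165 - 32)*(-172 + 227))*S(-19, -2) = 20 + ((165 - 32)*(-172 + 227))*((-2)²*(1 - 19)) = 20 + (133*55)*(4*(-18)) = 20 + 7315*(-72) = 20 - 526680 = -526660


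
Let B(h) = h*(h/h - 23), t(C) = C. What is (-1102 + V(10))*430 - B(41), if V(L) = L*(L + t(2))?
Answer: -421358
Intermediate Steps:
B(h) = -22*h (B(h) = h*(1 - 23) = h*(-22) = -22*h)
V(L) = L*(2 + L) (V(L) = L*(L + 2) = L*(2 + L))
(-1102 + V(10))*430 - B(41) = (-1102 + 10*(2 + 10))*430 - (-22)*41 = (-1102 + 10*12)*430 - 1*(-902) = (-1102 + 120)*430 + 902 = -982*430 + 902 = -422260 + 902 = -421358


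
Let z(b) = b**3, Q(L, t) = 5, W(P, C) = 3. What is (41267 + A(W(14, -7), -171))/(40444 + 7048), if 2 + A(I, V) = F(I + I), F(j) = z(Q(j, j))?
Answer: 20695/23746 ≈ 0.87152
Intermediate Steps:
F(j) = 125 (F(j) = 5**3 = 125)
A(I, V) = 123 (A(I, V) = -2 + 125 = 123)
(41267 + A(W(14, -7), -171))/(40444 + 7048) = (41267 + 123)/(40444 + 7048) = 41390/47492 = 41390*(1/47492) = 20695/23746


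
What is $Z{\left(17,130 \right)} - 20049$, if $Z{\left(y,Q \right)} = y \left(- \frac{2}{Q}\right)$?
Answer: $- \frac{1303202}{65} \approx -20049.0$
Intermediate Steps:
$Z{\left(y,Q \right)} = - \frac{2 y}{Q}$
$Z{\left(17,130 \right)} - 20049 = \left(-2\right) 17 \cdot \frac{1}{130} - 20049 = - \frac{17}{65} - 20049 = - \frac{1303202}{65}$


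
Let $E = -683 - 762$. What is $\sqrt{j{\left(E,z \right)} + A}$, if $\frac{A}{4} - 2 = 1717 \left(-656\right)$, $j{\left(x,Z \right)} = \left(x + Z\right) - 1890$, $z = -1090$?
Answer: $5 i \sqrt{180393} \approx 2123.6 i$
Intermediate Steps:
$E = -1445$ ($E = -683 - 762 = -1445$)
$j{\left(x,Z \right)} = -1890 + Z + x$ ($j{\left(x,Z \right)} = \left(Z + x\right) - 1890 = -1890 + Z + x$)
$A = -4505400$ ($A = 8 + 4 \cdot 1717 \left(-656\right) = 8 + 4 \left(-1126352\right) = 8 - 4505408 = -4505400$)
$\sqrt{j{\left(E,z \right)} + A} = \sqrt{\left(-1890 - 1090 - 1445\right) - 4505400} = \sqrt{-4425 - 4505400} = \sqrt{-4509825} = 5 i \sqrt{180393}$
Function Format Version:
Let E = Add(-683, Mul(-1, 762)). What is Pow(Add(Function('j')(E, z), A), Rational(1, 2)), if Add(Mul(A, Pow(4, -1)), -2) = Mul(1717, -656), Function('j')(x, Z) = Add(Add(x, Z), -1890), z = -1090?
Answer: Mul(5, I, Pow(180393, Rational(1, 2))) ≈ Mul(2123.6, I)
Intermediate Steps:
E = -1445 (E = Add(-683, -762) = -1445)
Function('j')(x, Z) = Add(-1890, Z, x) (Function('j')(x, Z) = Add(Add(Z, x), -1890) = Add(-1890, Z, x))
A = -4505400 (A = Add(8, Mul(4, Mul(1717, -656))) = Add(8, Mul(4, -1126352)) = Add(8, -4505408) = -4505400)
Pow(Add(Function('j')(E, z), A), Rational(1, 2)) = Pow(Add(Add(-1890, -1090, -1445), -4505400), Rational(1, 2)) = Pow(Add(-4425, -4505400), Rational(1, 2)) = Pow(-4509825, Rational(1, 2)) = Mul(5, I, Pow(180393, Rational(1, 2)))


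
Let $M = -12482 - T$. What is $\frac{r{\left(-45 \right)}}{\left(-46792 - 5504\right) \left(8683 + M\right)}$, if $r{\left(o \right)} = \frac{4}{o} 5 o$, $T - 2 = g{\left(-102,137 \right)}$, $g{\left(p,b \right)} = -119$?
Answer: $\frac{5}{48138468} \approx 1.0387 \cdot 10^{-7}$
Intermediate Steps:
$T = -117$ ($T = 2 - 119 = -117$)
$r{\left(o \right)} = 20$ ($r{\left(o \right)} = \frac{20}{o} o = 20$)
$M = -12365$ ($M = -12482 - -117 = -12482 + 117 = -12365$)
$\frac{r{\left(-45 \right)}}{\left(-46792 - 5504\right) \left(8683 + M\right)} = \frac{20}{\left(-46792 - 5504\right) \left(8683 - 12365\right)} = \frac{20}{\left(-52296\right) \left(-3682\right)} = \frac{20}{192553872} = 20 \cdot \frac{1}{192553872} = \frac{5}{48138468}$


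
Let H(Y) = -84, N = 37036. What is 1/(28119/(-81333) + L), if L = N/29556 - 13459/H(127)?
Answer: 267097572/43038377983 ≈ 0.0062060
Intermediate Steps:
L = 33408769/206892 (L = 37036/29556 - 13459/(-84) = 37036*(1/29556) - 13459*(-1/84) = 9259/7389 + 13459/84 = 33408769/206892 ≈ 161.48)
1/(28119/(-81333) + L) = 1/(28119/(-81333) + 33408769/206892) = 1/(28119*(-1/81333) + 33408769/206892) = 1/(-1339/3873 + 33408769/206892) = 1/(43038377983/267097572) = 267097572/43038377983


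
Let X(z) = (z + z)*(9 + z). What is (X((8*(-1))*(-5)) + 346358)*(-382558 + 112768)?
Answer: -94501501620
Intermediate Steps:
X(z) = 2*z*(9 + z) (X(z) = (2*z)*(9 + z) = 2*z*(9 + z))
(X((8*(-1))*(-5)) + 346358)*(-382558 + 112768) = (2*((8*(-1))*(-5))*(9 + (8*(-1))*(-5)) + 346358)*(-382558 + 112768) = (2*(-8*(-5))*(9 - 8*(-5)) + 346358)*(-269790) = (2*40*(9 + 40) + 346358)*(-269790) = (2*40*49 + 346358)*(-269790) = (3920 + 346358)*(-269790) = 350278*(-269790) = -94501501620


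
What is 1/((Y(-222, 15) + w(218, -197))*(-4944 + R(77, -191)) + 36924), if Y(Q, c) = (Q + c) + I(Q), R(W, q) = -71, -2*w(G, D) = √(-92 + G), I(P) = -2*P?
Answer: -15054/17326297099 - 295*√14/51978891297 ≈ -8.9009e-7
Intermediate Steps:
w(G, D) = -√(-92 + G)/2
Y(Q, c) = c - Q (Y(Q, c) = (Q + c) - 2*Q = c - Q)
1/((Y(-222, 15) + w(218, -197))*(-4944 + R(77, -191)) + 36924) = 1/(((15 - 1*(-222)) - √(-92 + 218)/2)*(-4944 - 71) + 36924) = 1/(((15 + 222) - 3*√14/2)*(-5015) + 36924) = 1/((237 - 3*√14/2)*(-5015) + 36924) = 1/((-1188555 + 15045*√14/2) + 36924) = 1/(-1151631 + 15045*√14/2)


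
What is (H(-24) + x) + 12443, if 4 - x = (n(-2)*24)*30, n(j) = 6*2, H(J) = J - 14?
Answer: 3769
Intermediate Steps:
H(J) = -14 + J
n(j) = 12
x = -8636 (x = 4 - 12*24*30 = 4 - 288*30 = 4 - 1*8640 = 4 - 8640 = -8636)
(H(-24) + x) + 12443 = ((-14 - 24) - 8636) + 12443 = (-38 - 8636) + 12443 = -8674 + 12443 = 3769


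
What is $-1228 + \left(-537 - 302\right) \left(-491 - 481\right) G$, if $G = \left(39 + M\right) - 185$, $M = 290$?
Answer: $117431924$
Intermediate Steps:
$G = 144$ ($G = \left(39 + 290\right) - 185 = 329 - 185 = 144$)
$-1228 + \left(-537 - 302\right) \left(-491 - 481\right) G = -1228 + \left(-537 - 302\right) \left(-491 - 481\right) 144 = -1228 + \left(-839\right) \left(-972\right) 144 = -1228 + 815508 \cdot 144 = -1228 + 117433152 = 117431924$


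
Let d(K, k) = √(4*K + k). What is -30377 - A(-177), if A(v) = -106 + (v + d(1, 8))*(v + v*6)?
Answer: -249574 + 2478*√3 ≈ -2.4528e+5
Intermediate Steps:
d(K, k) = √(k + 4*K)
A(v) = -106 + 7*v*(v + 2*√3) (A(v) = -106 + (v + √(8 + 4*1))*(v + v*6) = -106 + (v + √(8 + 4))*(v + 6*v) = -106 + (v + √12)*(7*v) = -106 + (v + 2*√3)*(7*v) = -106 + 7*v*(v + 2*√3))
-30377 - A(-177) = -30377 - (-106 + 7*(-177)² + 14*(-177)*√3) = -30377 - (-106 + 7*31329 - 2478*√3) = -30377 - (-106 + 219303 - 2478*√3) = -30377 - (219197 - 2478*√3) = -30377 + (-219197 + 2478*√3) = -249574 + 2478*√3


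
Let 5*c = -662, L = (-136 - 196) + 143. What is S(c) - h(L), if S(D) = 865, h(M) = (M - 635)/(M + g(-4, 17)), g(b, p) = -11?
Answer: 21522/25 ≈ 860.88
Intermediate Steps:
L = -189 (L = -332 + 143 = -189)
h(M) = (-635 + M)/(-11 + M) (h(M) = (M - 635)/(M - 11) = (-635 + M)/(-11 + M))
c = -662/5 (c = (1/5)*(-662) = -662/5 ≈ -132.40)
S(c) - h(L) = 865 - (-635 - 189)/(-11 - 189) = 865 - (-824)/(-200) = 865 - (-1)*(-824)/200 = 865 - 1*103/25 = 865 - 103/25 = 21522/25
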